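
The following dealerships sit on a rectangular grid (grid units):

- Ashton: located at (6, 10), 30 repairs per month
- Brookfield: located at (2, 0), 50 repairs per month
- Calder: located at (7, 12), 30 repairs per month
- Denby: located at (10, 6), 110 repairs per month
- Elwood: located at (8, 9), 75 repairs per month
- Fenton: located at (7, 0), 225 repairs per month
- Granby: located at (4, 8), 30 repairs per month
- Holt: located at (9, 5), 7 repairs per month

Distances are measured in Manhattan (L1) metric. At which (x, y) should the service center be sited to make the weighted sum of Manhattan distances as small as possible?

(7, 5)

Manhattan distance separates: Σwᵢ(|x−xᵢ|+|y−yᵢ|) = Σwᵢ|x−xᵢ| + Σwᵢ|y−yᵢ|, so x and y are optimised independently as 1-D weighted medians.
Total weight W = 557; half = 278.5.
x-coordinate, sorted with cumulative weight:
  x=2 (Brookfield, w=50) cum 50
  x=4 (Granby, w=30) cum 80
  x=6 (Ashton, w=30) cum 110
  x=7 (Calder, w=30) cum 140
  x=7 (Fenton, w=225) cum 365  ← median
  x=8 (Elwood, w=75) cum 440
  x=9 (Holt, w=7) cum 447
  x=10 (Denby, w=110) cum 557
⇒ x* = 7
y-coordinate, sorted with cumulative weight:
  y=0 (Brookfield, w=50) cum 50
  y=0 (Fenton, w=225) cum 275
  y=5 (Holt, w=7) cum 282  ← median
  y=6 (Denby, w=110) cum 392
  y=8 (Granby, w=30) cum 422
  y=9 (Elwood, w=75) cum 497
  y=10 (Ashton, w=30) cum 527
  y=12 (Calder, w=30) cum 557
⇒ y* = 5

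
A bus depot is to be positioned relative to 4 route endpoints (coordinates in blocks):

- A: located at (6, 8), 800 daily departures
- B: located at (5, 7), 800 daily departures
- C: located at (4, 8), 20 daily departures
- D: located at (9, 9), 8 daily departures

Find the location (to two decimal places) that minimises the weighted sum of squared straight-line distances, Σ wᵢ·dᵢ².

The minimiser of Σwᵢ‖p−pᵢ‖² is the weighted centroid p* = (Σwᵢpᵢ)/(Σwᵢ).
Σwᵢ = 1628.
Σwᵢxᵢ = 800·6 + 800·5 + 20·4 + 8·9 = 8952.
Σwᵢyᵢ = 800·8 + 800·7 + 20·8 + 8·9 = 12232.
x* = 8952/1628 = 5.50, y* = 12232/1628 = 7.51.

(5.50, 7.51)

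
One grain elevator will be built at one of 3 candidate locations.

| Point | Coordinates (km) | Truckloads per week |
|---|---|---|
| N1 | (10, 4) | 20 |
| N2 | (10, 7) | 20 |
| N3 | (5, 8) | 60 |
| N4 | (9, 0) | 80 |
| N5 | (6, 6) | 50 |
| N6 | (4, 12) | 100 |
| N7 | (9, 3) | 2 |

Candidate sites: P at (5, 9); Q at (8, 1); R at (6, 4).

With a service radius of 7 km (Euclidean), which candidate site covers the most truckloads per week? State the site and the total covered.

R, covering 232

Coverage radius r = 7 km; a point is covered iff (Δx)²+(Δy)² ≤ 7² = 49.
  P (5, 9): covers {N2, N3, N5, N6} → 230
  Q (8, 1): covers {N1, N2, N4, N5, N7} → 172
  R (6, 4): covers {N1, N2, N3, N4, N5, N7} → 232
Maximum coverage at R: 232 truckloads per week.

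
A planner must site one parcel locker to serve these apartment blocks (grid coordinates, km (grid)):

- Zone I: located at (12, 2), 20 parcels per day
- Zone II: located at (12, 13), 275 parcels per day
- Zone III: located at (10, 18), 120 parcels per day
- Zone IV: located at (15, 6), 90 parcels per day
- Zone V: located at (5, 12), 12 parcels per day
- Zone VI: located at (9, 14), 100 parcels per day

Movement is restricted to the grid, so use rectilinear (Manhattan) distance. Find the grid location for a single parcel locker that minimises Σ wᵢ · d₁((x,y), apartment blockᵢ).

(12, 13)

Manhattan distance separates: Σwᵢ(|x−xᵢ|+|y−yᵢ|) = Σwᵢ|x−xᵢ| + Σwᵢ|y−yᵢ|, so x and y are optimised independently as 1-D weighted medians.
Total weight W = 617; half = 308.5.
x-coordinate, sorted with cumulative weight:
  x=5 (Zone V, w=12) cum 12
  x=9 (Zone VI, w=100) cum 112
  x=10 (Zone III, w=120) cum 232
  x=12 (Zone I, w=20) cum 252
  x=12 (Zone II, w=275) cum 527  ← median
  x=15 (Zone IV, w=90) cum 617
⇒ x* = 12
y-coordinate, sorted with cumulative weight:
  y=2 (Zone I, w=20) cum 20
  y=6 (Zone IV, w=90) cum 110
  y=12 (Zone V, w=12) cum 122
  y=13 (Zone II, w=275) cum 397  ← median
  y=14 (Zone VI, w=100) cum 497
  y=18 (Zone III, w=120) cum 617
⇒ y* = 13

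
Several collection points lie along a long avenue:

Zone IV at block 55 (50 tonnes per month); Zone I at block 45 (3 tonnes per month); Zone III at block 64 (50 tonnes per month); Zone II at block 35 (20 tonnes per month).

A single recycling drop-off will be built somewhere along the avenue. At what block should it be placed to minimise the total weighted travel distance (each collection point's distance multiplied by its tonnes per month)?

For a sum of weighted absolute distances on a line, the optimum is the weighted median (not the mean). Total weight W = 123; half-weight = 61.5.
Sort by position and accumulate weight:
  block 35 (Zone II, w=20) → cum 20
  block 45 (Zone I, w=3) → cum 23
  block 55 (Zone IV, w=50) → cum 73  ≥ 61.5 → median here
  block 64 (Zone III, w=50) → cum 123
Optimal location: block 55.

x = 55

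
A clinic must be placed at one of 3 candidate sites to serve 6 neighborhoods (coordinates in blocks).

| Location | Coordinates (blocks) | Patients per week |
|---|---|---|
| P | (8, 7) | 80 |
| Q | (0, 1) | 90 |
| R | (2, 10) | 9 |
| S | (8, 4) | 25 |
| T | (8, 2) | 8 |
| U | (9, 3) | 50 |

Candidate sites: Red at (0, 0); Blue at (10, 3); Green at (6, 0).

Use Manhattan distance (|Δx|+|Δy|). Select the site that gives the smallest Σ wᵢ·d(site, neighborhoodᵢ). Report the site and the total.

Blue, total 1844 blocks

Total weighted distance at each candidate:
  Red (0, 0): total = 2378
  Blue (10, 3): total = 1844
  Green (6, 0): total = 1958
Minimum is at Blue with total 1844 blocks.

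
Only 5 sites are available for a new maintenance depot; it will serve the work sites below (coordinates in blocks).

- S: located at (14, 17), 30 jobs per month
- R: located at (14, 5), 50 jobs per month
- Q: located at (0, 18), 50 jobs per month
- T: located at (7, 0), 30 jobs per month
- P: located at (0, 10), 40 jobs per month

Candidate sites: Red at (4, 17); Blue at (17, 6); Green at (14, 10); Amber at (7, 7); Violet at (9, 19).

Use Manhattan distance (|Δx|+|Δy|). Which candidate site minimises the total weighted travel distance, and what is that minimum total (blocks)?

Amber, total 2470 blocks

Total weighted distance at each candidate:
  Red (4, 17): total = 2690
  Blue (17, 6): total = 3390
  Green (14, 10): total = 2630
  Amber (7, 7): total = 2470
  Violet (9, 19): total = 3010
Minimum is at Amber with total 2470 blocks.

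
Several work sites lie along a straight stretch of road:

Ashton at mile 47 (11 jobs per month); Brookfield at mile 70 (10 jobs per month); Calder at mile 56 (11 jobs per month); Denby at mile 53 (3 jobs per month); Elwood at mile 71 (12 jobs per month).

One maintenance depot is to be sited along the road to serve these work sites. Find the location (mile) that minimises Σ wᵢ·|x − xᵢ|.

For a sum of weighted absolute distances on a line, the optimum is the weighted median (not the mean). Total weight W = 47; half-weight = 23.5.
Sort by position and accumulate weight:
  mile 47 (Ashton, w=11) → cum 11
  mile 53 (Denby, w=3) → cum 14
  mile 56 (Calder, w=11) → cum 25  ≥ 23.5 → median here
  mile 70 (Brookfield, w=10) → cum 35
  mile 71 (Elwood, w=12) → cum 47
Optimal location: mile 56.

x = 56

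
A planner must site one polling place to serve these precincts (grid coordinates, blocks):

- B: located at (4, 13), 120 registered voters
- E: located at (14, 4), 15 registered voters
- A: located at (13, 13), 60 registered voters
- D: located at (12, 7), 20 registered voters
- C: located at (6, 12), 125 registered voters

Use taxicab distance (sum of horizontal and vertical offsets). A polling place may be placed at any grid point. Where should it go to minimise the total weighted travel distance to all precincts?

Manhattan distance separates: Σwᵢ(|x−xᵢ|+|y−yᵢ|) = Σwᵢ|x−xᵢ| + Σwᵢ|y−yᵢ|, so x and y are optimised independently as 1-D weighted medians.
Total weight W = 340; half = 170.
x-coordinate, sorted with cumulative weight:
  x=4 (B, w=120) cum 120
  x=6 (C, w=125) cum 245  ← median
  x=12 (D, w=20) cum 265
  x=13 (A, w=60) cum 325
  x=14 (E, w=15) cum 340
⇒ x* = 6
y-coordinate, sorted with cumulative weight:
  y=4 (E, w=15) cum 15
  y=7 (D, w=20) cum 35
  y=12 (C, w=125) cum 160
  y=13 (B, w=120) cum 280  ← median
  y=13 (A, w=60) cum 340
⇒ y* = 13

(6, 13)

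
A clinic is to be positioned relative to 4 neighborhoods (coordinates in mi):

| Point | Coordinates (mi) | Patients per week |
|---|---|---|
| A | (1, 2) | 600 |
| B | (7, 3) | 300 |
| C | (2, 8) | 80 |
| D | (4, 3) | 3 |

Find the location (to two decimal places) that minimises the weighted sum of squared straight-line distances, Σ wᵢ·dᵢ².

(2.92, 2.80)

The minimiser of Σwᵢ‖p−pᵢ‖² is the weighted centroid p* = (Σwᵢpᵢ)/(Σwᵢ).
Σwᵢ = 983.
Σwᵢxᵢ = 600·1 + 300·7 + 80·2 + 3·4 = 2872.
Σwᵢyᵢ = 600·2 + 300·3 + 80·8 + 3·3 = 2749.
x* = 2872/983 = 2.92, y* = 2749/983 = 2.80.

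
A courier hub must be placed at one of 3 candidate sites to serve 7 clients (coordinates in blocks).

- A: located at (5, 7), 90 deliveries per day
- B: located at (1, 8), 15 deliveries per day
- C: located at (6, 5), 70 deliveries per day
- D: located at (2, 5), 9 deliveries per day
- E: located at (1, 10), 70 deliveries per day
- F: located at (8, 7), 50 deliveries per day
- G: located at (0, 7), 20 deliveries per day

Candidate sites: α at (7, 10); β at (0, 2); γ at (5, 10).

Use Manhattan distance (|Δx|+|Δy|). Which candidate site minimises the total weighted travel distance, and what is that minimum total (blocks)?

Total weighted distance at each candidate:
  α (7, 10): total = 1900
  β (0, 2): total = 3060
  γ (5, 10): total = 1592
Minimum is at γ with total 1592 blocks.

γ, total 1592 blocks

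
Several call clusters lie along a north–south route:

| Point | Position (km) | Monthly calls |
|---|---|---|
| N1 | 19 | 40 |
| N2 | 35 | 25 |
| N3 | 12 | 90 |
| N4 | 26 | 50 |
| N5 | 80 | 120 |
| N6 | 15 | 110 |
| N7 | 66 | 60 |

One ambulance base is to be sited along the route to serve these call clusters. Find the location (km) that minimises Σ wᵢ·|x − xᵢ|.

For a sum of weighted absolute distances on a line, the optimum is the weighted median (not the mean). Total weight W = 495; half-weight = 247.5.
Sort by position and accumulate weight:
  km 12 (N3, w=90) → cum 90
  km 15 (N6, w=110) → cum 200
  km 19 (N1, w=40) → cum 240
  km 26 (N4, w=50) → cum 290  ≥ 247.5 → median here
  km 35 (N2, w=25) → cum 315
  km 66 (N7, w=60) → cum 375
  km 80 (N5, w=120) → cum 495
Optimal location: km 26.

x = 26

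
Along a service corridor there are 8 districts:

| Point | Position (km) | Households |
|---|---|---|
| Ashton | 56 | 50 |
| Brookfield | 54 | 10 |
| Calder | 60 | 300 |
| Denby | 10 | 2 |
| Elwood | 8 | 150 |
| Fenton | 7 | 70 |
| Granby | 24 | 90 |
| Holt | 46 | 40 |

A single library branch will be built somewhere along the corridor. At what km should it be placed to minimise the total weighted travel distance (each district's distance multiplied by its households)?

x = 54

For a sum of weighted absolute distances on a line, the optimum is the weighted median (not the mean). Total weight W = 712; half-weight = 356.
Sort by position and accumulate weight:
  km 7 (Fenton, w=70) → cum 70
  km 8 (Elwood, w=150) → cum 220
  km 10 (Denby, w=2) → cum 222
  km 24 (Granby, w=90) → cum 312
  km 46 (Holt, w=40) → cum 352
  km 54 (Brookfield, w=10) → cum 362  ≥ 356 → median here
  km 56 (Ashton, w=50) → cum 412
  km 60 (Calder, w=300) → cum 712
Optimal location: km 54.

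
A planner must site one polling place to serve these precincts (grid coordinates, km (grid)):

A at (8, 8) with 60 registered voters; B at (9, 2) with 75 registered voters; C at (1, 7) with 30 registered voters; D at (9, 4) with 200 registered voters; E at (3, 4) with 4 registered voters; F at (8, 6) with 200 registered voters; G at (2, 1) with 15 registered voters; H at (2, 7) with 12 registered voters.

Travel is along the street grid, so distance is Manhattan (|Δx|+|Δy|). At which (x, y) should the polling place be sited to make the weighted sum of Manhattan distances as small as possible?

(8, 6)

Manhattan distance separates: Σwᵢ(|x−xᵢ|+|y−yᵢ|) = Σwᵢ|x−xᵢ| + Σwᵢ|y−yᵢ|, so x and y are optimised independently as 1-D weighted medians.
Total weight W = 596; half = 298.
x-coordinate, sorted with cumulative weight:
  x=1 (C, w=30) cum 30
  x=2 (G, w=15) cum 45
  x=2 (H, w=12) cum 57
  x=3 (E, w=4) cum 61
  x=8 (A, w=60) cum 121
  x=8 (F, w=200) cum 321  ← median
  x=9 (B, w=75) cum 396
  x=9 (D, w=200) cum 596
⇒ x* = 8
y-coordinate, sorted with cumulative weight:
  y=1 (G, w=15) cum 15
  y=2 (B, w=75) cum 90
  y=4 (D, w=200) cum 290
  y=4 (E, w=4) cum 294
  y=6 (F, w=200) cum 494  ← median
  y=7 (C, w=30) cum 524
  y=7 (H, w=12) cum 536
  y=8 (A, w=60) cum 596
⇒ y* = 6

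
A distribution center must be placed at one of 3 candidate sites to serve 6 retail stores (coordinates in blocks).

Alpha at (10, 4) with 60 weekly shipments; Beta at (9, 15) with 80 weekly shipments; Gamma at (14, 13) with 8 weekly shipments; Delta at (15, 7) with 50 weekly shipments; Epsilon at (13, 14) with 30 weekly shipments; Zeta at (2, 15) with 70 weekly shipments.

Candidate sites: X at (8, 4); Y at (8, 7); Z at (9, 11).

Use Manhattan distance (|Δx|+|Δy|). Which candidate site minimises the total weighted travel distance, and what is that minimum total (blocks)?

Z, total 2336 blocks

Total weighted distance at each candidate:
  X (8, 4): total = 3340
  Y (8, 7): total = 2806
  Z (9, 11): total = 2336
Minimum is at Z with total 2336 blocks.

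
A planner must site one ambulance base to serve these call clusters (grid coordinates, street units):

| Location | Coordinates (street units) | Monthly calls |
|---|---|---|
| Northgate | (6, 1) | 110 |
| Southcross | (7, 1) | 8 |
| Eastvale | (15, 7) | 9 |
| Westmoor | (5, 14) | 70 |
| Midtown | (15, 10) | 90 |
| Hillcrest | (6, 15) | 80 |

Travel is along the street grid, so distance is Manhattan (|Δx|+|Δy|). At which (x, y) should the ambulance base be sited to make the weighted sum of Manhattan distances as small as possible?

(6, 10)

Manhattan distance separates: Σwᵢ(|x−xᵢ|+|y−yᵢ|) = Σwᵢ|x−xᵢ| + Σwᵢ|y−yᵢ|, so x and y are optimised independently as 1-D weighted medians.
Total weight W = 367; half = 183.5.
x-coordinate, sorted with cumulative weight:
  x=5 (Westmoor, w=70) cum 70
  x=6 (Northgate, w=110) cum 180
  x=6 (Hillcrest, w=80) cum 260  ← median
  x=7 (Southcross, w=8) cum 268
  x=15 (Eastvale, w=9) cum 277
  x=15 (Midtown, w=90) cum 367
⇒ x* = 6
y-coordinate, sorted with cumulative weight:
  y=1 (Northgate, w=110) cum 110
  y=1 (Southcross, w=8) cum 118
  y=7 (Eastvale, w=9) cum 127
  y=10 (Midtown, w=90) cum 217  ← median
  y=14 (Westmoor, w=70) cum 287
  y=15 (Hillcrest, w=80) cum 367
⇒ y* = 10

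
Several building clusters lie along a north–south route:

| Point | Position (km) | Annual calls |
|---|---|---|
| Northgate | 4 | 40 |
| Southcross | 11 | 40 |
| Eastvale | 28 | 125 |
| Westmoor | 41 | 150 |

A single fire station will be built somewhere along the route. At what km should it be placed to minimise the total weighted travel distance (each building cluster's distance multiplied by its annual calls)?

x = 28

For a sum of weighted absolute distances on a line, the optimum is the weighted median (not the mean). Total weight W = 355; half-weight = 177.5.
Sort by position and accumulate weight:
  km 4 (Northgate, w=40) → cum 40
  km 11 (Southcross, w=40) → cum 80
  km 28 (Eastvale, w=125) → cum 205  ≥ 177.5 → median here
  km 41 (Westmoor, w=150) → cum 355
Optimal location: km 28.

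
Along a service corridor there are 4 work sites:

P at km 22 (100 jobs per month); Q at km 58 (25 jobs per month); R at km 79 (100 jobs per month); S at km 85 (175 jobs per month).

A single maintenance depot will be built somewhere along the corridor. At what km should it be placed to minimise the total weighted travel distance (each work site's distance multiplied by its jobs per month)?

x = 79

For a sum of weighted absolute distances on a line, the optimum is the weighted median (not the mean). Total weight W = 400; half-weight = 200.
Sort by position and accumulate weight:
  km 22 (P, w=100) → cum 100
  km 58 (Q, w=25) → cum 125
  km 79 (R, w=100) → cum 225  ≥ 200 → median here
  km 85 (S, w=175) → cum 400
Optimal location: km 79.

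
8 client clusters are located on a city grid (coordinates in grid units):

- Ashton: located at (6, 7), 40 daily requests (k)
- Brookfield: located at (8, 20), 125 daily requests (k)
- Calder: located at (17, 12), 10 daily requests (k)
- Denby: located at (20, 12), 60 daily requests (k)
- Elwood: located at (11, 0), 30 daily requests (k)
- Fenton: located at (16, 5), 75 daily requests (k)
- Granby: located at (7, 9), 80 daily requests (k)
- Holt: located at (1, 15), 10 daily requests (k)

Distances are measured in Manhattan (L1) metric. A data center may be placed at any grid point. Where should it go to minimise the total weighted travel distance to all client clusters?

Manhattan distance separates: Σwᵢ(|x−xᵢ|+|y−yᵢ|) = Σwᵢ|x−xᵢ| + Σwᵢ|y−yᵢ|, so x and y are optimised independently as 1-D weighted medians.
Total weight W = 430; half = 215.
x-coordinate, sorted with cumulative weight:
  x=1 (Holt, w=10) cum 10
  x=6 (Ashton, w=40) cum 50
  x=7 (Granby, w=80) cum 130
  x=8 (Brookfield, w=125) cum 255  ← median
  x=11 (Elwood, w=30) cum 285
  x=16 (Fenton, w=75) cum 360
  x=17 (Calder, w=10) cum 370
  x=20 (Denby, w=60) cum 430
⇒ x* = 8
y-coordinate, sorted with cumulative weight:
  y=0 (Elwood, w=30) cum 30
  y=5 (Fenton, w=75) cum 105
  y=7 (Ashton, w=40) cum 145
  y=9 (Granby, w=80) cum 225  ← median
  y=12 (Calder, w=10) cum 235
  y=12 (Denby, w=60) cum 295
  y=15 (Holt, w=10) cum 305
  y=20 (Brookfield, w=125) cum 430
⇒ y* = 9

(8, 9)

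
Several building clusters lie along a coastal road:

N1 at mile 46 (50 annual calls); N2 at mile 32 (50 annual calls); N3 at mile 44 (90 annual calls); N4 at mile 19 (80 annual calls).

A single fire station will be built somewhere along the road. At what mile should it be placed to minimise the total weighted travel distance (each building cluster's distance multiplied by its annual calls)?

x = 44

For a sum of weighted absolute distances on a line, the optimum is the weighted median (not the mean). Total weight W = 270; half-weight = 135.
Sort by position and accumulate weight:
  mile 19 (N4, w=80) → cum 80
  mile 32 (N2, w=50) → cum 130
  mile 44 (N3, w=90) → cum 220  ≥ 135 → median here
  mile 46 (N1, w=50) → cum 270
Optimal location: mile 44.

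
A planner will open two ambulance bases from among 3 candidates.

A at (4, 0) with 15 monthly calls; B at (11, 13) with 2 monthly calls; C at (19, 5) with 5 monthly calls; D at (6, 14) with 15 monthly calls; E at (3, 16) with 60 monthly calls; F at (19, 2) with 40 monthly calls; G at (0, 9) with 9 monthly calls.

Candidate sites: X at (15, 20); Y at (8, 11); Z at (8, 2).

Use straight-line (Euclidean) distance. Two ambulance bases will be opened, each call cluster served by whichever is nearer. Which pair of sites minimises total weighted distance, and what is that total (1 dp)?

{Y, Z}, total 1123.9

Evaluate every pair (each demand assigned to the nearer of the two):
  {Y, Z}: total = 1123.9
  {X, Y}: total = 1366.5
  {X, Z}: total = 1597.1
Best pair: {Y, Z} with total 1123.9.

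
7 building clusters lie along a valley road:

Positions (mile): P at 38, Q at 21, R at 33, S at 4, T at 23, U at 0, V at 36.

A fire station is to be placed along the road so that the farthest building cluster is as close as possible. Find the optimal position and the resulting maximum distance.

location 19, max distance 19

The 1-center on a line is the midpoint of the two extreme points: leftmost at 0, rightmost at 38.
Optimal location = (0 + 38)/2 = 19; maximum distance = (38 − 0)/2 = 19.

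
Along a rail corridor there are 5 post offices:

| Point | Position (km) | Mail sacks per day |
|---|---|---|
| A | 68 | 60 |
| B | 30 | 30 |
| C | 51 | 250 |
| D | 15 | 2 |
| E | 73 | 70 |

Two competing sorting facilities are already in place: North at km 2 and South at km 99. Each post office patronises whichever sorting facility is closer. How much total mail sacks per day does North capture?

The indifferent point is the midpoint (2+99)/2 = 50.5; post offices left of it (closer to North at 2) go to North, those right go to South.
  D at 15 (w=2) → North
  B at 30 (w=30) → North
  C at 51 (w=250) → South
  A at 68 (w=60) → South
  E at 73 (w=70) → South
North captures 32; South captures 380.

32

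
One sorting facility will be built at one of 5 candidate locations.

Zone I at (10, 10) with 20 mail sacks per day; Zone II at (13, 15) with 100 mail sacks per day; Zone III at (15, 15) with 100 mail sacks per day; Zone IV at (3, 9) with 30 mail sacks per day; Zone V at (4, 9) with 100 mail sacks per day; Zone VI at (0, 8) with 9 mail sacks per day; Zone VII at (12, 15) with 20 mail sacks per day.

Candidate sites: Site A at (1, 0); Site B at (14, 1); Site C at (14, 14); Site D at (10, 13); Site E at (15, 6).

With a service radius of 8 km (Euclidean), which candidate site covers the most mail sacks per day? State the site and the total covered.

Coverage radius r = 8 km; a point is covered iff (Δx)²+(Δy)² ≤ 8² = 64.
  Site A (1, 0): covers {none} → 0
  Site B (14, 1): covers {none} → 0
  Site C (14, 14): covers {Zone I, Zone II, Zone III, Zone VII} → 240
  Site D (10, 13): covers {Zone I, Zone II, Zone III, Zone V, Zone VII} → 340
  Site E (15, 6): covers {Zone I} → 20
Maximum coverage at Site D: 340 mail sacks per day.

Site D, covering 340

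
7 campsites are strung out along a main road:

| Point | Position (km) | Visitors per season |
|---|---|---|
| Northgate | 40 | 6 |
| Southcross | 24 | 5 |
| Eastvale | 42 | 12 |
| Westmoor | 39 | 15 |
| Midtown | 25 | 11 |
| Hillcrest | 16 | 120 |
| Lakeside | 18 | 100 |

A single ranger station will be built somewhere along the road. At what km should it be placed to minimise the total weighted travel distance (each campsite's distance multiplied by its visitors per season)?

x = 18

For a sum of weighted absolute distances on a line, the optimum is the weighted median (not the mean). Total weight W = 269; half-weight = 134.5.
Sort by position and accumulate weight:
  km 16 (Hillcrest, w=120) → cum 120
  km 18 (Lakeside, w=100) → cum 220  ≥ 134.5 → median here
  km 24 (Southcross, w=5) → cum 225
  km 25 (Midtown, w=11) → cum 236
  km 39 (Westmoor, w=15) → cum 251
  km 40 (Northgate, w=6) → cum 257
  km 42 (Eastvale, w=12) → cum 269
Optimal location: km 18.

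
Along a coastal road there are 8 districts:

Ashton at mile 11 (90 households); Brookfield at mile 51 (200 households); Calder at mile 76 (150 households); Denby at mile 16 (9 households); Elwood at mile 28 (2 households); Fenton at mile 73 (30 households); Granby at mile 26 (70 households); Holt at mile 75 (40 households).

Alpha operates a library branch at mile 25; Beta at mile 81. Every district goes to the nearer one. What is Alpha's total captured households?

371

The indifferent point is the midpoint (25+81)/2 = 53; districts left of it (closer to Alpha at 25) go to Alpha, those right go to Beta.
  Ashton at 11 (w=90) → Alpha
  Denby at 16 (w=9) → Alpha
  Granby at 26 (w=70) → Alpha
  Elwood at 28 (w=2) → Alpha
  Brookfield at 51 (w=200) → Alpha
  Fenton at 73 (w=30) → Beta
  Holt at 75 (w=40) → Beta
  Calder at 76 (w=150) → Beta
Alpha captures 371; Beta captures 220.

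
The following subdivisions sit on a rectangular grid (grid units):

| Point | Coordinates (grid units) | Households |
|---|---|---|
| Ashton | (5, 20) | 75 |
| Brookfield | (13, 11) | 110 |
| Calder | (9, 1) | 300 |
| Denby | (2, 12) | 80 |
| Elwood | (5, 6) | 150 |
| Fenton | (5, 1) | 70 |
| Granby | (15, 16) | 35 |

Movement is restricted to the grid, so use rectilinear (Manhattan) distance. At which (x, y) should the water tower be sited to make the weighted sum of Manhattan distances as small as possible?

(9, 6)

Manhattan distance separates: Σwᵢ(|x−xᵢ|+|y−yᵢ|) = Σwᵢ|x−xᵢ| + Σwᵢ|y−yᵢ|, so x and y are optimised independently as 1-D weighted medians.
Total weight W = 820; half = 410.
x-coordinate, sorted with cumulative weight:
  x=2 (Denby, w=80) cum 80
  x=5 (Ashton, w=75) cum 155
  x=5 (Elwood, w=150) cum 305
  x=5 (Fenton, w=70) cum 375
  x=9 (Calder, w=300) cum 675  ← median
  x=13 (Brookfield, w=110) cum 785
  x=15 (Granby, w=35) cum 820
⇒ x* = 9
y-coordinate, sorted with cumulative weight:
  y=1 (Calder, w=300) cum 300
  y=1 (Fenton, w=70) cum 370
  y=6 (Elwood, w=150) cum 520  ← median
  y=11 (Brookfield, w=110) cum 630
  y=12 (Denby, w=80) cum 710
  y=16 (Granby, w=35) cum 745
  y=20 (Ashton, w=75) cum 820
⇒ y* = 6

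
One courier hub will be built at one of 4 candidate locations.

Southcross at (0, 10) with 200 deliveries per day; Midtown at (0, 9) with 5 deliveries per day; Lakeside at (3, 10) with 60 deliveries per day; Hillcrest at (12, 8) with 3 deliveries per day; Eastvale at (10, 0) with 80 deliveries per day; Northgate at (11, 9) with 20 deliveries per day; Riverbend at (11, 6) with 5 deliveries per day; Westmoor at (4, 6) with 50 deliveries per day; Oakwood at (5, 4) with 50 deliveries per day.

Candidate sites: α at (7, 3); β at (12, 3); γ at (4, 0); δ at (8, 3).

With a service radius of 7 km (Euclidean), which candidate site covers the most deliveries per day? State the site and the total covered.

Coverage radius r = 7 km; a point is covered iff (Δx)²+(Δy)² ≤ 7² = 49.
  α (7, 3): covers {Eastvale, Riverbend, Westmoor, Oakwood} → 185
  β (12, 3): covers {Hillcrest, Eastvale, Northgate, Riverbend} → 108
  γ (4, 0): covers {Eastvale, Westmoor, Oakwood} → 180
  δ (8, 3): covers {Hillcrest, Eastvale, Northgate, Riverbend, Westmoor, Oakwood} → 208
Maximum coverage at δ: 208 deliveries per day.

δ, covering 208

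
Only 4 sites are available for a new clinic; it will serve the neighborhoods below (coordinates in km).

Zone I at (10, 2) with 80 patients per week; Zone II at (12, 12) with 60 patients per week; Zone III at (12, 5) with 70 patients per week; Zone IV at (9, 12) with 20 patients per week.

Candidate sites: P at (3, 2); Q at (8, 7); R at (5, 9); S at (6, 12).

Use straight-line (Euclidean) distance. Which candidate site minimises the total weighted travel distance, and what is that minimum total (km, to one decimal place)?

Q, total 1230.0 km

Total weighted distance at each candidate:
  P (3, 2): total = 2264.5
  Q (8, 7): total = 1230.0
  R (5, 9): total = 1809.5
  S (6, 12): total = 1927.0
Minimum is at Q with total 1230.0 km.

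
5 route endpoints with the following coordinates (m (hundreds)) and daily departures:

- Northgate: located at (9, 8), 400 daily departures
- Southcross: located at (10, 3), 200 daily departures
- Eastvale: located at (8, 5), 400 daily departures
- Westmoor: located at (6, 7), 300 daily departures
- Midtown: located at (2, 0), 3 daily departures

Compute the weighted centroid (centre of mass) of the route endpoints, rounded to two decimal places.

The minimiser of Σwᵢ‖p−pᵢ‖² is the weighted centroid p* = (Σwᵢpᵢ)/(Σwᵢ).
Σwᵢ = 1303.
Σwᵢxᵢ = 400·9 + 200·10 + 400·8 + 300·6 + 3·2 = 10606.
Σwᵢyᵢ = 400·8 + 200·3 + 400·5 + 300·7 + 3·0 = 7900.
x* = 10606/1303 = 8.14, y* = 7900/1303 = 6.06.

(8.14, 6.06)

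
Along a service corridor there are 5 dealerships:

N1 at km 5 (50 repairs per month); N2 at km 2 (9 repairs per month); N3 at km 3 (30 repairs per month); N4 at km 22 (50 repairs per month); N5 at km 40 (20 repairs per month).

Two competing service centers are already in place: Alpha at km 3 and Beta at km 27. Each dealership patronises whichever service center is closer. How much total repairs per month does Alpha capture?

The indifferent point is the midpoint (3+27)/2 = 15; dealerships left of it (closer to Alpha at 3) go to Alpha, those right go to Beta.
  N2 at 2 (w=9) → Alpha
  N3 at 3 (w=30) → Alpha
  N1 at 5 (w=50) → Alpha
  N4 at 22 (w=50) → Beta
  N5 at 40 (w=20) → Beta
Alpha captures 89; Beta captures 70.

89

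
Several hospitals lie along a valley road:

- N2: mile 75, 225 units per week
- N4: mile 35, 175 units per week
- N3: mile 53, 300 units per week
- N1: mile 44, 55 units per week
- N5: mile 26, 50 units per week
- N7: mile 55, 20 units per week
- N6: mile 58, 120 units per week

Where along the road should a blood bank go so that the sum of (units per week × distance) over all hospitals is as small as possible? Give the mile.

For a sum of weighted absolute distances on a line, the optimum is the weighted median (not the mean). Total weight W = 945; half-weight = 472.5.
Sort by position and accumulate weight:
  mile 26 (N5, w=50) → cum 50
  mile 35 (N4, w=175) → cum 225
  mile 44 (N1, w=55) → cum 280
  mile 53 (N3, w=300) → cum 580  ≥ 472.5 → median here
  mile 55 (N7, w=20) → cum 600
  mile 58 (N6, w=120) → cum 720
  mile 75 (N2, w=225) → cum 945
Optimal location: mile 53.

x = 53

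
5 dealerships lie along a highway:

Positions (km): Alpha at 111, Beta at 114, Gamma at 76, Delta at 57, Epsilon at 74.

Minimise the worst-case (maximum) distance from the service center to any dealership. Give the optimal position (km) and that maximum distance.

location 85.5, max distance 28.5

The 1-center on a line is the midpoint of the two extreme points: leftmost at 57, rightmost at 114.
Optimal location = (57 + 114)/2 = 85.5; maximum distance = (114 − 57)/2 = 28.5.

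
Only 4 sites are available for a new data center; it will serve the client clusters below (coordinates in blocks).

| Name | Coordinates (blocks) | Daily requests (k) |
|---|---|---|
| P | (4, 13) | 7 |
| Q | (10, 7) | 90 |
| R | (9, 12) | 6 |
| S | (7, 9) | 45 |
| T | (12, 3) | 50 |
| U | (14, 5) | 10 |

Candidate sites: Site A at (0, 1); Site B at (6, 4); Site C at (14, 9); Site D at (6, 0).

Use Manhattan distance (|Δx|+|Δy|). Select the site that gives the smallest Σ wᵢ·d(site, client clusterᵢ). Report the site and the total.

Total weighted distance at each candidate:
  Site A (0, 1): total = 3227
  Site B (6, 4): total = 1483
  Site C (14, 9): total = 1441
  Site D (6, 0): total = 2215
Minimum is at Site C with total 1441 blocks.

Site C, total 1441 blocks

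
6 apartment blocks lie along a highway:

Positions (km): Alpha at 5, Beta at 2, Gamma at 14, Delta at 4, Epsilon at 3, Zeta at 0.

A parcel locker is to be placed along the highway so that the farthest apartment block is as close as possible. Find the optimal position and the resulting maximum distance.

location 7, max distance 7

The 1-center on a line is the midpoint of the two extreme points: leftmost at 0, rightmost at 14.
Optimal location = (0 + 14)/2 = 7; maximum distance = (14 − 0)/2 = 7.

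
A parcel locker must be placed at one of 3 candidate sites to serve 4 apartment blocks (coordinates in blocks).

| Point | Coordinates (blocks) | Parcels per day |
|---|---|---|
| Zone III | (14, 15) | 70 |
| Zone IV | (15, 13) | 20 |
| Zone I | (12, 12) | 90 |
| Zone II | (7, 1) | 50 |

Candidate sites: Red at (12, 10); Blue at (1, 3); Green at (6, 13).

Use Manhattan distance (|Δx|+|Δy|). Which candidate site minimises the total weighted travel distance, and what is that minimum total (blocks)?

Red, total 1490 blocks

Total weighted distance at each candidate:
  Red (12, 10): total = 1490
  Blue (1, 3): total = 4430
  Green (6, 13): total = 2160
Minimum is at Red with total 1490 blocks.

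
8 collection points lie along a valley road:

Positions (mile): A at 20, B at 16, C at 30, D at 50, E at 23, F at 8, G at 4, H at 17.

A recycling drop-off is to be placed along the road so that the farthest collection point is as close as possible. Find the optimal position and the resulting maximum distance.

The 1-center on a line is the midpoint of the two extreme points: leftmost at 4, rightmost at 50.
Optimal location = (4 + 50)/2 = 27; maximum distance = (50 − 4)/2 = 23.

location 27, max distance 23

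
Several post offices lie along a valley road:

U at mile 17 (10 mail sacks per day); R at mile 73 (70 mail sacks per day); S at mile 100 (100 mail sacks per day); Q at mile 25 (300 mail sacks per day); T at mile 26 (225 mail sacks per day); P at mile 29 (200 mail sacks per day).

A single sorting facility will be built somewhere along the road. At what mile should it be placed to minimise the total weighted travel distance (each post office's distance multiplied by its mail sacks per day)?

For a sum of weighted absolute distances on a line, the optimum is the weighted median (not the mean). Total weight W = 905; half-weight = 452.5.
Sort by position and accumulate weight:
  mile 17 (U, w=10) → cum 10
  mile 25 (Q, w=300) → cum 310
  mile 26 (T, w=225) → cum 535  ≥ 452.5 → median here
  mile 29 (P, w=200) → cum 735
  mile 73 (R, w=70) → cum 805
  mile 100 (S, w=100) → cum 905
Optimal location: mile 26.

x = 26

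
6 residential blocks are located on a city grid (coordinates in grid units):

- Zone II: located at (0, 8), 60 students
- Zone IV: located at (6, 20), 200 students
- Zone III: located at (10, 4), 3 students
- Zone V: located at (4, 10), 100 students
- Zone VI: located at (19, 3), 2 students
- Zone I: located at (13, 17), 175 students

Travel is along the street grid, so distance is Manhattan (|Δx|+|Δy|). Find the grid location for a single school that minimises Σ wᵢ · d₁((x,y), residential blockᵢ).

(6, 17)

Manhattan distance separates: Σwᵢ(|x−xᵢ|+|y−yᵢ|) = Σwᵢ|x−xᵢ| + Σwᵢ|y−yᵢ|, so x and y are optimised independently as 1-D weighted medians.
Total weight W = 540; half = 270.
x-coordinate, sorted with cumulative weight:
  x=0 (Zone II, w=60) cum 60
  x=4 (Zone V, w=100) cum 160
  x=6 (Zone IV, w=200) cum 360  ← median
  x=10 (Zone III, w=3) cum 363
  x=13 (Zone I, w=175) cum 538
  x=19 (Zone VI, w=2) cum 540
⇒ x* = 6
y-coordinate, sorted with cumulative weight:
  y=3 (Zone VI, w=2) cum 2
  y=4 (Zone III, w=3) cum 5
  y=8 (Zone II, w=60) cum 65
  y=10 (Zone V, w=100) cum 165
  y=17 (Zone I, w=175) cum 340  ← median
  y=20 (Zone IV, w=200) cum 540
⇒ y* = 17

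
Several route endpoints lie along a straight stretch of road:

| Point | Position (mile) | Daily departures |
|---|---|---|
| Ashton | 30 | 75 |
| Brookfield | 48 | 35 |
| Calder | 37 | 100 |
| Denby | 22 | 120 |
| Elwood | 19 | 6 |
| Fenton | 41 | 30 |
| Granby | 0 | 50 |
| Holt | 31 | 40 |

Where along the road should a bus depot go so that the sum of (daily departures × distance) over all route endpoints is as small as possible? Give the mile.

For a sum of weighted absolute distances on a line, the optimum is the weighted median (not the mean). Total weight W = 456; half-weight = 228.
Sort by position and accumulate weight:
  mile 0 (Granby, w=50) → cum 50
  mile 19 (Elwood, w=6) → cum 56
  mile 22 (Denby, w=120) → cum 176
  mile 30 (Ashton, w=75) → cum 251  ≥ 228 → median here
  mile 31 (Holt, w=40) → cum 291
  mile 37 (Calder, w=100) → cum 391
  mile 41 (Fenton, w=30) → cum 421
  mile 48 (Brookfield, w=35) → cum 456
Optimal location: mile 30.

x = 30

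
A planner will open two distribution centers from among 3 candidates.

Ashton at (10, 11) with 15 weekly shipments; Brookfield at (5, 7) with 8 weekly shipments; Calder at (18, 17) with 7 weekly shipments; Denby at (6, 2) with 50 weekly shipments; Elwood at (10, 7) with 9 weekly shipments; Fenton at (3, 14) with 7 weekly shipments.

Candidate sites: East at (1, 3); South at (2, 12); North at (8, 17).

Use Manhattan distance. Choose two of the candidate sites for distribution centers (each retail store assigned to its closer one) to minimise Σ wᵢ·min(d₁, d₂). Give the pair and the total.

Evaluate every pair (each demand assigned to the nearer of the two):
  {East, North}: total = 718
  {East, South}: total = 784
  {South, North}: total = 1083
Best pair: {East, North} with total 718.

{East, North}, total 718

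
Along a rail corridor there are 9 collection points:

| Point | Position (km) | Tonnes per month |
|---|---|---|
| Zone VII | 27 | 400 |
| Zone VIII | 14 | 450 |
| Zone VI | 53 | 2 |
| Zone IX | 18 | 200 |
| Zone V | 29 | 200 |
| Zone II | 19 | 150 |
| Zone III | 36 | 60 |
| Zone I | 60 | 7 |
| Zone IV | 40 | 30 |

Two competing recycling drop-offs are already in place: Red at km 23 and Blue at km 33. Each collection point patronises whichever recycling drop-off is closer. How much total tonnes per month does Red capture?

The indifferent point is the midpoint (23+33)/2 = 28; collection points left of it (closer to Red at 23) go to Red, those right go to Blue.
  Zone VIII at 14 (w=450) → Red
  Zone IX at 18 (w=200) → Red
  Zone II at 19 (w=150) → Red
  Zone VII at 27 (w=400) → Red
  Zone V at 29 (w=200) → Blue
  Zone III at 36 (w=60) → Blue
  Zone IV at 40 (w=30) → Blue
  Zone VI at 53 (w=2) → Blue
  Zone I at 60 (w=7) → Blue
Red captures 1200; Blue captures 299.

1200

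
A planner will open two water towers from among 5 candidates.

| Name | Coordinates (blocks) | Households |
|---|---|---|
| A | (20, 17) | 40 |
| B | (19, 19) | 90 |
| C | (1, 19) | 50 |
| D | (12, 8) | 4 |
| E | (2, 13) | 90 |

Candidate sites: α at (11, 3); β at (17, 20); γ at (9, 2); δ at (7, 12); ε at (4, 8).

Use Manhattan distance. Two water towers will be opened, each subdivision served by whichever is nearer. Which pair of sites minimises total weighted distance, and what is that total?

{β, δ}, total 1736

Evaluate every pair (each demand assigned to the nearer of the two):
  {β, δ}: total = 1736
  {β, ε}: total = 1872
  {β, γ}: total = 3016
  {α, β}: total = 3094
  {α, δ}: total = 3644
  {δ, ε}: total = 3652
  {γ, δ}: total = 3656
  {α, ε}: total = 4434
  {γ, ε}: total = 4702
  {α, γ}: total = 5974
Best pair: {β, δ} with total 1736.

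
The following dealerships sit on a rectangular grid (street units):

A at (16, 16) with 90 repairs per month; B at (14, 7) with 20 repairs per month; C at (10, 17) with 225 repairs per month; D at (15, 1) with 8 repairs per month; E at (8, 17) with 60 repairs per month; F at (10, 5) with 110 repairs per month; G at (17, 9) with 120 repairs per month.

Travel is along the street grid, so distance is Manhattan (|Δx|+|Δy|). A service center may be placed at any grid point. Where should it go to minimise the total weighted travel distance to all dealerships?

(10, 16)

Manhattan distance separates: Σwᵢ(|x−xᵢ|+|y−yᵢ|) = Σwᵢ|x−xᵢ| + Σwᵢ|y−yᵢ|, so x and y are optimised independently as 1-D weighted medians.
Total weight W = 633; half = 316.5.
x-coordinate, sorted with cumulative weight:
  x=8 (E, w=60) cum 60
  x=10 (C, w=225) cum 285
  x=10 (F, w=110) cum 395  ← median
  x=14 (B, w=20) cum 415
  x=15 (D, w=8) cum 423
  x=16 (A, w=90) cum 513
  x=17 (G, w=120) cum 633
⇒ x* = 10
y-coordinate, sorted with cumulative weight:
  y=1 (D, w=8) cum 8
  y=5 (F, w=110) cum 118
  y=7 (B, w=20) cum 138
  y=9 (G, w=120) cum 258
  y=16 (A, w=90) cum 348  ← median
  y=17 (C, w=225) cum 573
  y=17 (E, w=60) cum 633
⇒ y* = 16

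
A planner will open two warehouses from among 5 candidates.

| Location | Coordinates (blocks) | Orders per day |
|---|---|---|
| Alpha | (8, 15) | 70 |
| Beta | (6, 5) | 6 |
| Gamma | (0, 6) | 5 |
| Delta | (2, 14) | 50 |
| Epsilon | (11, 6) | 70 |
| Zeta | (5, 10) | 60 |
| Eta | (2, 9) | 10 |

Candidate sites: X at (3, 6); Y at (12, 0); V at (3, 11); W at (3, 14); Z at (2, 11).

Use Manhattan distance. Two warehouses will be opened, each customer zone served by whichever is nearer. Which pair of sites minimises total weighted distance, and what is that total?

{X, W}, total 1469

Evaluate every pair (each demand assigned to the nearer of the two):
  {X, W}: total = 1469
  {Y, W}: total = 1501
  {Y, V}: total = 1624
  {X, V}: total = 1639
  {V, W}: total = 1684
  {Y, Z}: total = 1695
  {X, Z}: total = 1709
  {W, Z}: total = 1805
  {V, Z}: total = 1979
  {X, Y}: total = 2359
Best pair: {X, W} with total 1469.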